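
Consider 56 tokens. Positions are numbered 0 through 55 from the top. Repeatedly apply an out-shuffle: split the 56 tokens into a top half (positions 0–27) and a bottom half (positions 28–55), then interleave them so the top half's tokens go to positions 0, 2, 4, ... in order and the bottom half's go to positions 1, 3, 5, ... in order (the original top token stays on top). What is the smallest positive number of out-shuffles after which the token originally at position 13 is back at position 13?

20

Follow position 13 under repeated out-shuffles:
13 → 26 → 52 → 49 → 43 → 31 → 7 → 14 → 28 → 1 → 2 → 4 → 8 → 16 → 32 → 9 → 18 → 36 → 17 → 34 → 13
It first returns after 20 out-shuffles.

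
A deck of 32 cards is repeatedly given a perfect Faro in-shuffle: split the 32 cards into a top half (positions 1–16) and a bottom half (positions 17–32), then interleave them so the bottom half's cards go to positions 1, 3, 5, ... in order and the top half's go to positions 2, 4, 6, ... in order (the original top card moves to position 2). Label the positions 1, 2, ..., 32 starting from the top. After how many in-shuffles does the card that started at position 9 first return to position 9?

10

Follow position 9 under repeated in-shuffles:
9 → 18 → 3 → 6 → 12 → 24 → 15 → 30 → 27 → 21 → 9
It first returns after 10 in-shuffles.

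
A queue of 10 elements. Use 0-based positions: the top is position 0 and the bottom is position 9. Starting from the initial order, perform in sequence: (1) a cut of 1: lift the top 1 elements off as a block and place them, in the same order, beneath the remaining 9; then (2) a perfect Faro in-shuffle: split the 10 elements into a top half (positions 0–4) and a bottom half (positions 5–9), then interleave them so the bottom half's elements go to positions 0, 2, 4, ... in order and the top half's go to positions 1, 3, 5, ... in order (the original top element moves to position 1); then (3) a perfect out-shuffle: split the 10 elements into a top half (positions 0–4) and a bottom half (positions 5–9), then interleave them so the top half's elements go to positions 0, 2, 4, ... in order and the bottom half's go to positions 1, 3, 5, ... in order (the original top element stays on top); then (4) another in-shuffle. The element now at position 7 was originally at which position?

9

Undo the operations in reverse order, starting from position 7:
  undo op 4 (in-shuffle, from top half): 7 ← 3
  undo op 3 (out-shuffle, from bottom half): 3 ← 6
  undo op 2 (in-shuffle, from bottom half): 6 ← 8
  undo op 1 (cut 1): 8 ← 9
So the element at position 7 came from original position 9.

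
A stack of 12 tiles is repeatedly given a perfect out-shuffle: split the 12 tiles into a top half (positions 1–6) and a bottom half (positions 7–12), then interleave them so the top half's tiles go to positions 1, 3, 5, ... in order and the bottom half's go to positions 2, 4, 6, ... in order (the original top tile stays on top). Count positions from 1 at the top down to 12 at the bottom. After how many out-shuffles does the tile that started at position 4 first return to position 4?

Follow position 4 under repeated out-shuffles:
4 → 7 → 2 → 3 → 5 → 9 → 6 → 11 → 10 → 8 → 4
It first returns after 10 out-shuffles.

10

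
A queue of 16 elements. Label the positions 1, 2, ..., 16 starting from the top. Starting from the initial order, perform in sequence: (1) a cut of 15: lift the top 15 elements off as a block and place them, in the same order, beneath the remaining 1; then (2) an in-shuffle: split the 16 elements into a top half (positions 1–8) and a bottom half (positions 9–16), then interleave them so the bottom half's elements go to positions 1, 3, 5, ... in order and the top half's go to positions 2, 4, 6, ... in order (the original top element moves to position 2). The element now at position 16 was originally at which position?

7

Undo the operations in reverse order, starting from position 16:
  undo op 2 (in-shuffle, from top half): 16 ← 8
  undo op 1 (cut 15): 8 ← 7
So the element at position 16 came from original position 7.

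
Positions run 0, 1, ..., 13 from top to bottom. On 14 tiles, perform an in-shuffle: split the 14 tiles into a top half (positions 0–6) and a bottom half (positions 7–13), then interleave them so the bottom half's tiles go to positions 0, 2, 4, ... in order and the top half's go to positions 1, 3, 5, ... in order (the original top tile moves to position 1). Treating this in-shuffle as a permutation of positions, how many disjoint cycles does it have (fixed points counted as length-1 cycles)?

Trace each unvisited position around until it returns:
(0 1 3 7) (2 5 11 8) (4 9) (6 13 12 10)
4 cycles in total.

4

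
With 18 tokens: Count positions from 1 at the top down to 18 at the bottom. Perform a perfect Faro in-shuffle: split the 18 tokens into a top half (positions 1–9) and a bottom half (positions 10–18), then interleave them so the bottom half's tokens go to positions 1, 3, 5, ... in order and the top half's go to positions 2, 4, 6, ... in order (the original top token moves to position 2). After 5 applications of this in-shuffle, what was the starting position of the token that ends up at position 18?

16

Work backwards from position 18, undoing one in-shuffle at a time:
18 ← 9 ← 14 ← 7 ← 13 ← 16
So the token now at position 18 started at position 16.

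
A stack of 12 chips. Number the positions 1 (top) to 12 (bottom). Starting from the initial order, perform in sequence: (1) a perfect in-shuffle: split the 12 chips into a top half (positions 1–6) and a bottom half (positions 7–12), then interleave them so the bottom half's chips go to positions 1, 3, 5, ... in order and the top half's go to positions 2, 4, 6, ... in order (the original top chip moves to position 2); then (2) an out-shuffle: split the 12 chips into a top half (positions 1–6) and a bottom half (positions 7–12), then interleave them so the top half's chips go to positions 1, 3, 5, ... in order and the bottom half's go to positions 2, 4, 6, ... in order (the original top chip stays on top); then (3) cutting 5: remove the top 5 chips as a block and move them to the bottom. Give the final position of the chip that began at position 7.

8

Track the chip from position 7 forward through each operation:
  after op 1 (in-shuffle): 7 → 1
  after op 2 (out-shuffle): 1 → 1
  after op 3 (cut 5): 1 → 8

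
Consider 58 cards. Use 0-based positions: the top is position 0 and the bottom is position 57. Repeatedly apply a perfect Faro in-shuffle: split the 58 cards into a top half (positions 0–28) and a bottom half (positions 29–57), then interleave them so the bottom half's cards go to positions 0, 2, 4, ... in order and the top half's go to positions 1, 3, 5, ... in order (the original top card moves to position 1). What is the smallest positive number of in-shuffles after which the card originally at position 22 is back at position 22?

Follow position 22 under repeated in-shuffles:
22 → 45 → 32 → 6 → 13 → 27 → 55 → 52 → ... → 22 (length 58)
It first returns after 58 in-shuffles.

58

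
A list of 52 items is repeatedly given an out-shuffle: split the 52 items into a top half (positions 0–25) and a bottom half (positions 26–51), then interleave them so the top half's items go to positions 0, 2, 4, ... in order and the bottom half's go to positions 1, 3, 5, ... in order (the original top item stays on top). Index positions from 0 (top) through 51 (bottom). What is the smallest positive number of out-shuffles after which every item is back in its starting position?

The out-shuffle permutes the 52 positions with cycle lengths [1, 1, 2, 8, 8, 8, 8, 8, 8].
Every item is home exactly when every cycle has completed a whole number of laps, i.e. after lcm(1, 2, 8) = 8 out-shuffles.

8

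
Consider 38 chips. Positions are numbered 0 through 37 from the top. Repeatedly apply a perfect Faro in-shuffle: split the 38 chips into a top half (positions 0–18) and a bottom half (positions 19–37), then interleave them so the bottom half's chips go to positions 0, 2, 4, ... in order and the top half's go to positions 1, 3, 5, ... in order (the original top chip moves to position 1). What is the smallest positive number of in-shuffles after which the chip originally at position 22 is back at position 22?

Follow position 22 under repeated in-shuffles:
22 → 6 → 13 → 27 → 16 → 33 → 28 → 18 → 37 → 36 → 34 → 30 → 22
It first returns after 12 in-shuffles.

12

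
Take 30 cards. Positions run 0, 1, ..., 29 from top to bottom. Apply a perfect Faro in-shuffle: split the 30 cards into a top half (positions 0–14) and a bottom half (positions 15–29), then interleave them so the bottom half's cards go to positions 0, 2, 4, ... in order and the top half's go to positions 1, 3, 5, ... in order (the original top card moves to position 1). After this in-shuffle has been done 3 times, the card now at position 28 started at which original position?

Work backwards from position 28, undoing one in-shuffle at a time:
28 ← 29 ← 14 ← 22
So the card now at position 28 started at position 22.

22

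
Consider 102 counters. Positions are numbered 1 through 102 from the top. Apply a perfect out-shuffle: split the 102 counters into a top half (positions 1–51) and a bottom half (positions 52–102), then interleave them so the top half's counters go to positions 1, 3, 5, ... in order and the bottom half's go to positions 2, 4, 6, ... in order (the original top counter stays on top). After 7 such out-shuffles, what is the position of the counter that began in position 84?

20

Track the counter's position through each out-shuffle:
84 → 66 → 30 → 59 → 16 → 31 → 61 → 20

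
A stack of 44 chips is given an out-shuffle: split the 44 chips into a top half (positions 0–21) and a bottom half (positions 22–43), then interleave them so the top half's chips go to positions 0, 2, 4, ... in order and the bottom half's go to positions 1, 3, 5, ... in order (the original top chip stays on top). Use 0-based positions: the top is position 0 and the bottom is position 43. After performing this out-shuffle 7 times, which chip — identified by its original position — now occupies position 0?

0

Work backwards from position 0, undoing one out-shuffle at a time:
0 ← 0 ← 0 ← 0 ← 0 ← 0 ← 0 ← 0
So the chip now at position 0 started at position 0.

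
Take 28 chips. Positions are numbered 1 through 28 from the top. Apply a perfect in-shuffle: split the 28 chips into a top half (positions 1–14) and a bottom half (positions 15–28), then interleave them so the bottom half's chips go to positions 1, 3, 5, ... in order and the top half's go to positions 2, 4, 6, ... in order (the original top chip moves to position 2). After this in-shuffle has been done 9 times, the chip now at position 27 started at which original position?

Work backwards from position 27, undoing one in-shuffle at a time:
27 ← 28 ← 14 ← 7 ← 18 ← 9 ← 19 ← 24 ← 12 ← 6
So the chip now at position 27 started at position 6.

6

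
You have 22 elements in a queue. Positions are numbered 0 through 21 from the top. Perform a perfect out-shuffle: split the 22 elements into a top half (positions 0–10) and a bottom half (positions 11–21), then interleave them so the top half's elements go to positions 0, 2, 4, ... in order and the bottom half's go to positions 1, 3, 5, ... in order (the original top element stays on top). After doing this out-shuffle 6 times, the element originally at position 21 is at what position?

21

Position 21 is a fixed point of every out-shuffle, so the element never moves.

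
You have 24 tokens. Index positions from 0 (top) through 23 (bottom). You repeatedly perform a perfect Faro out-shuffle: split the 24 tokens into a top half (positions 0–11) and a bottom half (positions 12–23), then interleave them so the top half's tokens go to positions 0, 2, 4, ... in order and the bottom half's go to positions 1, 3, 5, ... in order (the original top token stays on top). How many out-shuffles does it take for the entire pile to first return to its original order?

The out-shuffle permutes the 24 positions with cycle lengths [1, 1, 11, 11].
Every token is home exactly when every cycle has completed a whole number of laps, i.e. after lcm(1, 11) = 11 out-shuffles.

11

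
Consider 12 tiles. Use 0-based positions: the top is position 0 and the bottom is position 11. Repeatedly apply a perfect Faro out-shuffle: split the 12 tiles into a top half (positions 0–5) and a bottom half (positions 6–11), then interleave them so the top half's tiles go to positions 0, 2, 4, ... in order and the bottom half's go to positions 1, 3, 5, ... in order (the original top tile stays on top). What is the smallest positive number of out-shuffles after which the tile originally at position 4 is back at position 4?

Follow position 4 under repeated out-shuffles:
4 → 8 → 5 → 10 → 9 → 7 → 3 → 6 → 1 → 2 → 4
It first returns after 10 out-shuffles.

10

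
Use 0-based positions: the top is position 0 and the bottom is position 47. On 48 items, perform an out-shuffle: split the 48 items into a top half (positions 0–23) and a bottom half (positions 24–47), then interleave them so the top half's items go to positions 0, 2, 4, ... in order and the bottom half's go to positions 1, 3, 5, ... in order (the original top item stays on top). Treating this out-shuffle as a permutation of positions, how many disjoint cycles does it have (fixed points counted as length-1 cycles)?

Trace each unvisited position around until it returns:
(0) (1 2 4 8 16 32 ... len 23) (5 10 20 40 33 19 ... len 23) (47)
4 cycles in total.

4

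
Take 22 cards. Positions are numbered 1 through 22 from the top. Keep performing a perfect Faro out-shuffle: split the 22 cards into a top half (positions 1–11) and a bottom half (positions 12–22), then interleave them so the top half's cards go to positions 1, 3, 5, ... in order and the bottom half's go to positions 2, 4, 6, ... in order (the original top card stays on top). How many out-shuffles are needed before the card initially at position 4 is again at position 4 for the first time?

Follow position 4 under repeated out-shuffles:
4 → 7 → 13 → 4
It first returns after 3 out-shuffles.

3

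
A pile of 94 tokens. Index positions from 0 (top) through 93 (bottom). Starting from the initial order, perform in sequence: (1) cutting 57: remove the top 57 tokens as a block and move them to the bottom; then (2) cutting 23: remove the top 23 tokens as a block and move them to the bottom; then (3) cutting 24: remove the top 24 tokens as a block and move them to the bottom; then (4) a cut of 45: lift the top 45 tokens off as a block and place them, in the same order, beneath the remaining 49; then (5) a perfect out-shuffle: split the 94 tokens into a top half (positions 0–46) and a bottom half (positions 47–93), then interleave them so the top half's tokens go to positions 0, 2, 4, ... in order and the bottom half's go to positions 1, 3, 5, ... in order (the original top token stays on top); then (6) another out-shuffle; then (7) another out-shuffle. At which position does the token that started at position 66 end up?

Track the token from position 66 forward through each operation:
  after op 1 (cut 57): 66 → 9
  after op 2 (cut 23): 9 → 80
  after op 3 (cut 24): 80 → 56
  after op 4 (cut 45): 56 → 11
  after op 5 (out-shuffle): 11 → 22
  after op 6 (out-shuffle): 22 → 44
  after op 7 (out-shuffle): 44 → 88

88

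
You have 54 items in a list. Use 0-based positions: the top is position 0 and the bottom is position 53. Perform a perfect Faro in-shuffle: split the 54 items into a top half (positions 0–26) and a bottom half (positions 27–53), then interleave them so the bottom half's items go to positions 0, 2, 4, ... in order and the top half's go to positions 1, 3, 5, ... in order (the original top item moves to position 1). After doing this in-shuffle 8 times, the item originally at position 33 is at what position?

Track the item's position through each in-shuffle:
33 → 12 → 25 → 51 → 48 → 42 → 30 → 6 → 13

13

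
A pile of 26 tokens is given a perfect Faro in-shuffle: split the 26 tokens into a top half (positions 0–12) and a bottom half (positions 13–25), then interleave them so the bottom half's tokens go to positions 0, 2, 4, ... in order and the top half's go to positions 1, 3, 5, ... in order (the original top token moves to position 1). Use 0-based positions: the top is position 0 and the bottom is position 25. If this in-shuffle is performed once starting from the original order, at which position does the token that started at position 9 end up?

19

Track the token's position through each in-shuffle:
9 → 19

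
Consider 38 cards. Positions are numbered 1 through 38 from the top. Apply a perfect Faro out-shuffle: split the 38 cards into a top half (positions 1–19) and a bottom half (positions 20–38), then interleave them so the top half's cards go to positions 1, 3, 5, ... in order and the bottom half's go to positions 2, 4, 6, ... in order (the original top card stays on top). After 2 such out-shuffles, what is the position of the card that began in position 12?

8

Track the card's position through each out-shuffle:
12 → 23 → 8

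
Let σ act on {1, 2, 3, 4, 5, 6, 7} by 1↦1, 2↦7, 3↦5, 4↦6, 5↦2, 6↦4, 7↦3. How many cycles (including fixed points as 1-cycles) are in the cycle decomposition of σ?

Cycle decomposition: (1) (2 7 3 5) (4 6).
3 cycles.

3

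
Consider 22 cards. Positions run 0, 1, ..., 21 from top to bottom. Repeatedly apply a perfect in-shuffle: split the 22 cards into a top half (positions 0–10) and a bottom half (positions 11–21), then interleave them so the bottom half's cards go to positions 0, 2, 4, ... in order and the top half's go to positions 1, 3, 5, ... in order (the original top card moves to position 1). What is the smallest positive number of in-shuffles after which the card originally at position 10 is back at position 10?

Follow position 10 under repeated in-shuffles:
10 → 21 → 20 → 18 → 14 → 6 → 13 → 4 → 9 → 19 → 16 → 10
It first returns after 11 in-shuffles.

11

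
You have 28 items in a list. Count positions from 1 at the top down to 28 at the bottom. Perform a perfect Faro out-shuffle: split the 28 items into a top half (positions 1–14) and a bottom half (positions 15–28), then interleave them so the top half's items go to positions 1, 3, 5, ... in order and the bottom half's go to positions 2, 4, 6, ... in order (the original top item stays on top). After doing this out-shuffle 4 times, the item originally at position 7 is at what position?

16

Track the item's position through each out-shuffle:
7 → 13 → 25 → 22 → 16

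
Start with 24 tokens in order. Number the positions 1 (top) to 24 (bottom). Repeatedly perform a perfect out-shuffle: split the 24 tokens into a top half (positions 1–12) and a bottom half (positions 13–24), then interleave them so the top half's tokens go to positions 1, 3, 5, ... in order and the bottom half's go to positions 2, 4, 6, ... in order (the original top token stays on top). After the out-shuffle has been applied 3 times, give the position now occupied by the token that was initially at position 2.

Track the token's position through each out-shuffle:
2 → 3 → 5 → 9

9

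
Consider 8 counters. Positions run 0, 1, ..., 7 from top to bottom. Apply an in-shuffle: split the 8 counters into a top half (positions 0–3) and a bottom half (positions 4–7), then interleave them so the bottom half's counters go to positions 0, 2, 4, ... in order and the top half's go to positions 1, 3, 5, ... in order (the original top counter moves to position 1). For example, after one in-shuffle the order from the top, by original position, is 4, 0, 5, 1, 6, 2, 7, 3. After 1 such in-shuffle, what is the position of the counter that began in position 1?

Track the counter's position through each in-shuffle:
1 → 3

3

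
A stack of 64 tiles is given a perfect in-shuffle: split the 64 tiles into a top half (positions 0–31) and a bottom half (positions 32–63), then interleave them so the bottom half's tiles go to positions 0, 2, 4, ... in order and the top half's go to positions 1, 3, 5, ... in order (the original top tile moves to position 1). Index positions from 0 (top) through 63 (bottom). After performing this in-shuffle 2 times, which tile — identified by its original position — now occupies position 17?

36

Work backwards from position 17, undoing one in-shuffle at a time:
17 ← 8 ← 36
So the tile now at position 17 started at position 36.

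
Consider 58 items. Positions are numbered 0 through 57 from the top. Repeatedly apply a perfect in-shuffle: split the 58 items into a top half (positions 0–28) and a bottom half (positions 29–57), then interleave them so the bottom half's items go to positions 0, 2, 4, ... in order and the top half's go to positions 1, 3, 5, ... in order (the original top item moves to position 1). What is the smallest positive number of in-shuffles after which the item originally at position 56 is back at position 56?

58

Follow position 56 under repeated in-shuffles:
56 → 54 → 50 → 42 → 26 → 53 → 48 → 38 → ... → 56 (length 58)
It first returns after 58 in-shuffles.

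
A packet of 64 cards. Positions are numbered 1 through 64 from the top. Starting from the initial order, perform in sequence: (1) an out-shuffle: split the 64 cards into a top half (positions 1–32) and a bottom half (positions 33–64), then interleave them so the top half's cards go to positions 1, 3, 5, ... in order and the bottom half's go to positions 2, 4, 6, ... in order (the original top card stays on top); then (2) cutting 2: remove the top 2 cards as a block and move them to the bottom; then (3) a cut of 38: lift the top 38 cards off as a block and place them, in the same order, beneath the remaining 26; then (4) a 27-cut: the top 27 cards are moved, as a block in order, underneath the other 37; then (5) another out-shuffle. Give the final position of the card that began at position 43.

Track the card from position 43 forward through each operation:
  after op 1 (out-shuffle): 43 → 22
  after op 2 (cut 2): 22 → 20
  after op 3 (cut 38): 20 → 46
  after op 4 (cut 27): 46 → 19
  after op 5 (out-shuffle): 19 → 37

37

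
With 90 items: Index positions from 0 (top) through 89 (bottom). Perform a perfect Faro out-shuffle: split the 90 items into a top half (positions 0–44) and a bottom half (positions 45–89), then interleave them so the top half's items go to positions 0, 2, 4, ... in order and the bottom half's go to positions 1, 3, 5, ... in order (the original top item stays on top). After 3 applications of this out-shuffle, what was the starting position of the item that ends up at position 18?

Work backwards from position 18, undoing one out-shuffle at a time:
18 ← 9 ← 49 ← 69
So the item now at position 18 started at position 69.

69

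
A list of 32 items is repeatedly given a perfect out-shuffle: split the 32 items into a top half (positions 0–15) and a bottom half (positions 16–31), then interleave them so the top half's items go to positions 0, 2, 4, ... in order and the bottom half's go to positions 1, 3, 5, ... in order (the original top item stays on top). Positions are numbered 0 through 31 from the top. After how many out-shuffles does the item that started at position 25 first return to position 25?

Follow position 25 under repeated out-shuffles:
25 → 19 → 7 → 14 → 28 → 25
It first returns after 5 out-shuffles.

5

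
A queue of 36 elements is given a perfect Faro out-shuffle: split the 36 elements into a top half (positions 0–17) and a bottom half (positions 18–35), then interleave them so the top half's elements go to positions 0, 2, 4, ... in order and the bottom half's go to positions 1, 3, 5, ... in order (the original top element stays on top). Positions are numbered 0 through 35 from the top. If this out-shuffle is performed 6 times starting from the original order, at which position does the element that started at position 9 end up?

16

Track the element's position through each out-shuffle:
9 → 18 → 1 → 2 → 4 → 8 → 16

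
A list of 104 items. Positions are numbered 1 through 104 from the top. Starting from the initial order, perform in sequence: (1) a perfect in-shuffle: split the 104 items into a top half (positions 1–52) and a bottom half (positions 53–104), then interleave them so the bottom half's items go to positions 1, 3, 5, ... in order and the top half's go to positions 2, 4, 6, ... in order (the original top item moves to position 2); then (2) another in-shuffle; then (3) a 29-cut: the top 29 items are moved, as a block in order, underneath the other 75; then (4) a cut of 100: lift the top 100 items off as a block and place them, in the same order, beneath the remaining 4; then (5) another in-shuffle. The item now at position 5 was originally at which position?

20

Undo the operations in reverse order, starting from position 5:
  undo op 5 (in-shuffle, from bottom half): 5 ← 55
  undo op 4 (cut 100): 55 ← 51
  undo op 3 (cut 29): 51 ← 80
  undo op 2 (in-shuffle, from top half): 80 ← 40
  undo op 1 (in-shuffle, from top half): 40 ← 20
So the item at position 5 came from original position 20.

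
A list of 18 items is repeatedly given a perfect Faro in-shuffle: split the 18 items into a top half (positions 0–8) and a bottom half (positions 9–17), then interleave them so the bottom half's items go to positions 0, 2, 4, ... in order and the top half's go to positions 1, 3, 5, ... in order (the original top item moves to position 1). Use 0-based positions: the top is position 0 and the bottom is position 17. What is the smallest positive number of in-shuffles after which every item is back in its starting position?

18

The in-shuffle permutes the 18 positions with cycle lengths [18].
Every item is home exactly when every cycle has completed a whole number of laps, i.e. after lcm(18) = 18 in-shuffles.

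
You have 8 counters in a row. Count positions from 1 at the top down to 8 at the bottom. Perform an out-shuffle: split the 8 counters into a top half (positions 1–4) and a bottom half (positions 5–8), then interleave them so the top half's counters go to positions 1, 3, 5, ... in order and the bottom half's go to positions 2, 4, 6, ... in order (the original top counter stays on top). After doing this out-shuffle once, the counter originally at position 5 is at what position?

2

Track the counter's position through each out-shuffle:
5 → 2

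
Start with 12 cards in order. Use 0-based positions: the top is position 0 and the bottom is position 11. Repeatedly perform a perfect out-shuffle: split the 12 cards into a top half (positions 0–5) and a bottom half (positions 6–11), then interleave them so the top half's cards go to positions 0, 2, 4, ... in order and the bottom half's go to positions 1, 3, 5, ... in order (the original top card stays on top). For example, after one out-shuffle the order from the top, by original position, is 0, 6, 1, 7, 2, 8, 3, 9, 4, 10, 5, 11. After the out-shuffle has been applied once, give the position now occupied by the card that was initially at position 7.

Track the card's position through each out-shuffle:
7 → 3

3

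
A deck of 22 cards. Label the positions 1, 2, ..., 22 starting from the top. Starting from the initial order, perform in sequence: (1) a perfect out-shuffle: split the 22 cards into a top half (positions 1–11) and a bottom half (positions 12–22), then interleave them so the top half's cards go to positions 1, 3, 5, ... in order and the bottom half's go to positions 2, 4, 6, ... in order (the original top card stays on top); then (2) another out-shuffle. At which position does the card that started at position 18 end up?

Track the card from position 18 forward through each operation:
  after op 1 (out-shuffle): 18 → 14
  after op 2 (out-shuffle): 14 → 6

6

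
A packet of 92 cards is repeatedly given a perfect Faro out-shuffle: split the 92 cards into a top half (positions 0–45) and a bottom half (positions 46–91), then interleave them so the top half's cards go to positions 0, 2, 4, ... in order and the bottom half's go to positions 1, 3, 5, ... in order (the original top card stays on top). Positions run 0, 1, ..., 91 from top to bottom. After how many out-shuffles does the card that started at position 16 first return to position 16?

12

Follow position 16 under repeated out-shuffles:
16 → 32 → 64 → 37 → 74 → 57 → 23 → 46 → 1 → 2 → 4 → 8 → 16
It first returns after 12 out-shuffles.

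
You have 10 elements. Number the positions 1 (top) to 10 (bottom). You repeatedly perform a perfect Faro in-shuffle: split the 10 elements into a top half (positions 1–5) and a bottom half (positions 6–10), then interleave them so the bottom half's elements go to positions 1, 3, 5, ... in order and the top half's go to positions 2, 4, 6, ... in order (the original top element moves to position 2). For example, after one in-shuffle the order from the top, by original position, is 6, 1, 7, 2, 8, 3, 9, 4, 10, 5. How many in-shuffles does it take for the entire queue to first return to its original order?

The in-shuffle permutes the 10 positions with cycle lengths [10].
Every element is home exactly when every cycle has completed a whole number of laps, i.e. after lcm(10) = 10 in-shuffles.

10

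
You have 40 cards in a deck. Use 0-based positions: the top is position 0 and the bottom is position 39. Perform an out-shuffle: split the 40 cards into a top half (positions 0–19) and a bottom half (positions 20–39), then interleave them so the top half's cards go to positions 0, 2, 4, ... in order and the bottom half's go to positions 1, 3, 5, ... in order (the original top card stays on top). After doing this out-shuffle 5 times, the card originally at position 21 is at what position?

Track the card's position through each out-shuffle:
21 → 3 → 6 → 12 → 24 → 9

9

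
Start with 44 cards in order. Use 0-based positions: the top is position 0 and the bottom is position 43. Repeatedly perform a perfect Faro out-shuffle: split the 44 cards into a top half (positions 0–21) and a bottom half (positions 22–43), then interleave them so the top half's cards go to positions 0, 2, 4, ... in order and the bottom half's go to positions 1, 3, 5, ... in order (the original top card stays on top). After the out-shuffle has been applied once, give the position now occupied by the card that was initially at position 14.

Track the card's position through each out-shuffle:
14 → 28

28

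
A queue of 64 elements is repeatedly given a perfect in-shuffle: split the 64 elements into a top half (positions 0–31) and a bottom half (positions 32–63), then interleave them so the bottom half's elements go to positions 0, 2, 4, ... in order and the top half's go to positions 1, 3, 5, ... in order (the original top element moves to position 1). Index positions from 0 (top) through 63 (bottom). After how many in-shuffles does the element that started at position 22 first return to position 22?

12

Follow position 22 under repeated in-shuffles:
22 → 45 → 26 → 53 → 42 → 20 → 41 → 18 → 37 → 10 → 21 → 43 → 22
It first returns after 12 in-shuffles.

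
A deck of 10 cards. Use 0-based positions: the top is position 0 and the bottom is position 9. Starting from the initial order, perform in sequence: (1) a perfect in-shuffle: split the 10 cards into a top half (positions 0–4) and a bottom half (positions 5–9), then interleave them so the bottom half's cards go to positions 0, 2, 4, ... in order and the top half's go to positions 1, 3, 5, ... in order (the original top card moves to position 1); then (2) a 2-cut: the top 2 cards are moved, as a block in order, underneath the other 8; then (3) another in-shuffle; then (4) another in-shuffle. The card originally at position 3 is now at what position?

1

Track the card from position 3 forward through each operation:
  after op 1 (in-shuffle): 3 → 7
  after op 2 (cut 2): 7 → 5
  after op 3 (in-shuffle): 5 → 0
  after op 4 (in-shuffle): 0 → 1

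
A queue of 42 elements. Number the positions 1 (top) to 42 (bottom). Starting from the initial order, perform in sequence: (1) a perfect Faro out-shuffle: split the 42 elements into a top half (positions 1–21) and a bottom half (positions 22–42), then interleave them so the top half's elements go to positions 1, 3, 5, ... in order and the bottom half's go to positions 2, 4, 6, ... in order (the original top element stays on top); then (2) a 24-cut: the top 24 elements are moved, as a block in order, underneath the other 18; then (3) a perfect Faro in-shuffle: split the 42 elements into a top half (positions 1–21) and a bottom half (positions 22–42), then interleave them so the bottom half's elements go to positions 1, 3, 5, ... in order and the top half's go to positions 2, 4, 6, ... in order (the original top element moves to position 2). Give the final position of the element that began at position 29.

Track the element from position 29 forward through each operation:
  after op 1 (out-shuffle): 29 → 16
  after op 2 (cut 24): 16 → 34
  after op 3 (in-shuffle): 34 → 25

25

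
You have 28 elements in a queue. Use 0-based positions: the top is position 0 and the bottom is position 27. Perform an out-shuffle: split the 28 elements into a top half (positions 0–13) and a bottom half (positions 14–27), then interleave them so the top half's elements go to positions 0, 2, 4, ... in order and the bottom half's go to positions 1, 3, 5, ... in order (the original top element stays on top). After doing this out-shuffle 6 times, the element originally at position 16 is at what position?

Track the element's position through each out-shuffle:
16 → 5 → 10 → 20 → 13 → 26 → 25

25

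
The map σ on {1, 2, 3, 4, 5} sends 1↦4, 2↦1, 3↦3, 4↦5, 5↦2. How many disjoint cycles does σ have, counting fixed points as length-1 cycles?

Cycle decomposition: (1 4 5 2) (3).
2 cycles.

2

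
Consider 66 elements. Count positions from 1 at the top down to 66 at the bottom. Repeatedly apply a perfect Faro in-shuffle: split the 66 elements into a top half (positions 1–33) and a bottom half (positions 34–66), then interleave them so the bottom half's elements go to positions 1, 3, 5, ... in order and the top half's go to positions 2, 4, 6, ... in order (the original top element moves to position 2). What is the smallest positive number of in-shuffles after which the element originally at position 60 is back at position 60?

66

Follow position 60 under repeated in-shuffles:
60 → 53 → 39 → 11 → 22 → 44 → 21 → 42 → ... → 60 (length 66)
It first returns after 66 in-shuffles.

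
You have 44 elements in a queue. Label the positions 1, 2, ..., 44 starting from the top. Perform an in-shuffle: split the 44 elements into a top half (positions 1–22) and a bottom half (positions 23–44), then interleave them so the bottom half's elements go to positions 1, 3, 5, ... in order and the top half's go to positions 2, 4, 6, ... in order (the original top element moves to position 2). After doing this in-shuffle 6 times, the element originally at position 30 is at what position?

Track the element's position through each in-shuffle:
30 → 15 → 30 → 15 → 30 → 15 → 30

30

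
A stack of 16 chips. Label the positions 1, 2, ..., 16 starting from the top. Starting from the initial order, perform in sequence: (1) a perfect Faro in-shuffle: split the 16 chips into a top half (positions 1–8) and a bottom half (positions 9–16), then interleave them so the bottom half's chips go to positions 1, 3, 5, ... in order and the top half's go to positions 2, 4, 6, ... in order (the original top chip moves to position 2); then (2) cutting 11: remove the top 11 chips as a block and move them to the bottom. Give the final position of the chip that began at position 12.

12

Track the chip from position 12 forward through each operation:
  after op 1 (in-shuffle): 12 → 7
  after op 2 (cut 11): 7 → 12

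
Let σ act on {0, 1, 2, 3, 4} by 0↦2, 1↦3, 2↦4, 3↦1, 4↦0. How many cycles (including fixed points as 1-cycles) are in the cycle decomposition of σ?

Cycle decomposition: (0 2 4) (1 3).
2 cycles.

2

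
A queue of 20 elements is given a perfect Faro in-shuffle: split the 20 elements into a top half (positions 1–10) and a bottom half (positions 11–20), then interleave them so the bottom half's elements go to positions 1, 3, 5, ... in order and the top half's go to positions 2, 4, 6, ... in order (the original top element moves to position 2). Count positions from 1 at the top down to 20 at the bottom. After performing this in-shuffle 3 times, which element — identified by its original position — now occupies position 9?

9

Work backwards from position 9, undoing one in-shuffle at a time:
9 ← 15 ← 18 ← 9
So the element now at position 9 started at position 9.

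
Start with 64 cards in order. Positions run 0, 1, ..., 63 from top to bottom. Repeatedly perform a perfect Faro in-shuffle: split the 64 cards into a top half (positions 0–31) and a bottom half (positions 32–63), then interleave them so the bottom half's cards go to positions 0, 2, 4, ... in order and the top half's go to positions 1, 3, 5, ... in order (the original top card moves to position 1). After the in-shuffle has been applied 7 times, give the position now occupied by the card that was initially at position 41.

Track the card's position through each in-shuffle:
41 → 18 → 37 → 10 → 21 → 43 → 22 → 45

45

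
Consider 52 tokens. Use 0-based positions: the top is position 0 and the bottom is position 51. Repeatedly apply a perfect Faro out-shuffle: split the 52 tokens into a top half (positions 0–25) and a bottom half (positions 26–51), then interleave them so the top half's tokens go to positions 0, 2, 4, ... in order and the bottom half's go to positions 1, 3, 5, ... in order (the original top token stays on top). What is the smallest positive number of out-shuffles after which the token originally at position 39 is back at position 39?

Follow position 39 under repeated out-shuffles:
39 → 27 → 3 → 6 → 12 → 24 → 48 → 45 → 39
It first returns after 8 out-shuffles.

8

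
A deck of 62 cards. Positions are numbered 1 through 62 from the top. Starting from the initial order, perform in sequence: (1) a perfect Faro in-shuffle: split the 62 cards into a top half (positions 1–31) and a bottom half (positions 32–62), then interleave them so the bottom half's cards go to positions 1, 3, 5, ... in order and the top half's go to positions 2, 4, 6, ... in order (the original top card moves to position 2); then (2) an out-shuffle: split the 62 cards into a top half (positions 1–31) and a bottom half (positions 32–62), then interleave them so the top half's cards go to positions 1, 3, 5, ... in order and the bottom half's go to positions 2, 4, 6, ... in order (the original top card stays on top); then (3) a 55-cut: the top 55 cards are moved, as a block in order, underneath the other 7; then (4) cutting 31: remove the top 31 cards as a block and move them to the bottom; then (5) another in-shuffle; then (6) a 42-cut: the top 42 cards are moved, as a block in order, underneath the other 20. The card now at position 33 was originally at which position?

31

Undo the operations in reverse order, starting from position 33:
  undo op 6 (cut 42): 33 ← 13
  undo op 5 (in-shuffle, from bottom half): 13 ← 38
  undo op 4 (cut 31): 38 ← 7
  undo op 3 (cut 55): 7 ← 62
  undo op 2 (out-shuffle, from bottom half): 62 ← 62
  undo op 1 (in-shuffle, from top half): 62 ← 31
So the card at position 33 came from original position 31.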